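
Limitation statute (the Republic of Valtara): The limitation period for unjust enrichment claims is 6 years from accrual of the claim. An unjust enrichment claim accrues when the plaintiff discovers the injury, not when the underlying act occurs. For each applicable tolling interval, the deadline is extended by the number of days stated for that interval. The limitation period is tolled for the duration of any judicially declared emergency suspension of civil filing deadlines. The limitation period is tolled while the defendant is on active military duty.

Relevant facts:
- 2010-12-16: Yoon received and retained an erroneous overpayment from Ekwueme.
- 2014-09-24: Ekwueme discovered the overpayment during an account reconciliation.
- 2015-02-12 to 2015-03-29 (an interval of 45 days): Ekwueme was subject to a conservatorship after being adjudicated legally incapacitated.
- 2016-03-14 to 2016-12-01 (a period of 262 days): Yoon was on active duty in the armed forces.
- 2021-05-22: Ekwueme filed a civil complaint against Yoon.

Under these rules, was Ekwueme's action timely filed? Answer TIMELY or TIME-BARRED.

TIMELY

Accrual is tied to discovery, so the period began on 2014-09-24 rather than on 2010-12-16 when the act occurred.
6 years from 2014-09-24 is 2020-09-24.
The defendant's active military service from 2016-03-14 to 2016-12-01 tolled the period for 262 days, extending the deadline to 2021-06-13.
The plaintiff's legal incapacity from 2015-02-12 to 2015-03-29 does not toll the period, because no stated rule makes the plaintiff's incapacity a tolling event.
Filing on 2021-05-22 beat the 2021-06-13 deadline — the action is timely.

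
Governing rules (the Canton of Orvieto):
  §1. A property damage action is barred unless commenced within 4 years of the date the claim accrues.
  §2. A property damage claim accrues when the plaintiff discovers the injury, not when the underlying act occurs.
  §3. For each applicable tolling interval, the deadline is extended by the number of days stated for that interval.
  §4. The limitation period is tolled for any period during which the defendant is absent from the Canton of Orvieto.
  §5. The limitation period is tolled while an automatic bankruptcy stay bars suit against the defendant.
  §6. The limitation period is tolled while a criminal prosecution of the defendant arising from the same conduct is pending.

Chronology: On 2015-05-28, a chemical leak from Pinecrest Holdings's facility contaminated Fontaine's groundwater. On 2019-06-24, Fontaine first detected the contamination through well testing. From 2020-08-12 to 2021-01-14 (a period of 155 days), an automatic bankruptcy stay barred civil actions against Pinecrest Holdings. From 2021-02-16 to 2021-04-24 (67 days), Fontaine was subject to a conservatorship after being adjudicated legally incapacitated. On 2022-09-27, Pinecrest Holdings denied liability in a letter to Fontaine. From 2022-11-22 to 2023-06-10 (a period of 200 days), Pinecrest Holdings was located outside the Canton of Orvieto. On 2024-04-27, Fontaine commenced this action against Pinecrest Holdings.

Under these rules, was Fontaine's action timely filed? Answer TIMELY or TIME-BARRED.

The claim did not accrue until Fontaine discovered the injury on 2019-06-24; the 2015-05-28 act date does not start the clock under the stated rule.
4 years from 2019-06-24 is 2023-06-24.
Because the automatic bankruptcy stay ran from 2020-08-12 to 2021-01-14, the deadline is extended by 155 days to 2023-11-26.
The defendant's absence from the jurisdiction from 2022-11-22 to 2023-06-10 tolled the period for 200 days, extending the deadline to 2024-06-13.
Although the plaintiff's incapacity ran from 2021-02-16 to 2021-04-24, the stated rules do not make that a tolling event, so it is disregarded.
The other events in the timeline have no effect on the limitation period under the stated rules.
The 2024-04-27 filing precedes the 2024-06-13 deadline; the claim is timely.

TIMELY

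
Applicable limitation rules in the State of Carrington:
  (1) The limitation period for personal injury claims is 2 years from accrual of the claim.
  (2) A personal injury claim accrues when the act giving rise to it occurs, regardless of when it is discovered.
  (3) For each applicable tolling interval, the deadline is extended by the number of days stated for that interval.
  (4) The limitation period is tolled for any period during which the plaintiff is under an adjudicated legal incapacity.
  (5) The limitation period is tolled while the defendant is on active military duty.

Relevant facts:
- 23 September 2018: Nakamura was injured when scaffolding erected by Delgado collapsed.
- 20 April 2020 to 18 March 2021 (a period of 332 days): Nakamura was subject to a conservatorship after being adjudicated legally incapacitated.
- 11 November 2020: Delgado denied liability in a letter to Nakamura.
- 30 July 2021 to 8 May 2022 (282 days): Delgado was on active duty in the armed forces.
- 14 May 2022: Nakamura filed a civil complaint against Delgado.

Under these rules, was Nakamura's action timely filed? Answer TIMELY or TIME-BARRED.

TIMELY

The claim accrued on 23 September 2018, the date of the act.
2 years from 23 September 2018 is 23 September 2020.
The plaintiff's legal incapacity from 20 April 2020 to 18 March 2021 tolled the period for 332 days, extending the deadline to 21 August 2021.
The period was tolled for 282 days by the defendant's active military service (30 July 2021 to 8 May 2022), pushing the deadline to 30 May 2022.
The other events in the timeline have no effect on the limitation period under the stated rules.
The 14 May 2022 filing precedes the 30 May 2022 deadline; the claim is timely.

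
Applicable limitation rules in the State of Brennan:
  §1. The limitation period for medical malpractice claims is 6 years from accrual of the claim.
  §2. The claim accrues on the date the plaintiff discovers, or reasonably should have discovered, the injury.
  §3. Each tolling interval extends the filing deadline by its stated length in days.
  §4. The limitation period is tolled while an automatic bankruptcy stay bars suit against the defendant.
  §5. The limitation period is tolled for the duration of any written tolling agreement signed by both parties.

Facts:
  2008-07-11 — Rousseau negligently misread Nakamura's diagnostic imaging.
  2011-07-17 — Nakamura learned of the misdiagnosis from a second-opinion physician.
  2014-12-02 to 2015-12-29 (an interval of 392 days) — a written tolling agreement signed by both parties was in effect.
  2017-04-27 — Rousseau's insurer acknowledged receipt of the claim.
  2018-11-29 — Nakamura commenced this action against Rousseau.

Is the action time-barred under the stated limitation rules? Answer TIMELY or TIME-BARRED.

Under the discovery rule, the claim accrued on 2011-07-17, when Nakamura discovered the injury — not on the 2008-07-11 date of the underlying act.
6 years from 2011-07-17 is 2017-07-17.
The written tolling agreement from 2014-12-02 to 2015-12-29 tolled the period for 392 days, extending the deadline to 2018-08-13.
The other events in the timeline have no effect on the limitation period under the stated rules.
The 2018-11-29 filing falls after the 2018-08-13 deadline; the claim is time-barred.

TIME-BARRED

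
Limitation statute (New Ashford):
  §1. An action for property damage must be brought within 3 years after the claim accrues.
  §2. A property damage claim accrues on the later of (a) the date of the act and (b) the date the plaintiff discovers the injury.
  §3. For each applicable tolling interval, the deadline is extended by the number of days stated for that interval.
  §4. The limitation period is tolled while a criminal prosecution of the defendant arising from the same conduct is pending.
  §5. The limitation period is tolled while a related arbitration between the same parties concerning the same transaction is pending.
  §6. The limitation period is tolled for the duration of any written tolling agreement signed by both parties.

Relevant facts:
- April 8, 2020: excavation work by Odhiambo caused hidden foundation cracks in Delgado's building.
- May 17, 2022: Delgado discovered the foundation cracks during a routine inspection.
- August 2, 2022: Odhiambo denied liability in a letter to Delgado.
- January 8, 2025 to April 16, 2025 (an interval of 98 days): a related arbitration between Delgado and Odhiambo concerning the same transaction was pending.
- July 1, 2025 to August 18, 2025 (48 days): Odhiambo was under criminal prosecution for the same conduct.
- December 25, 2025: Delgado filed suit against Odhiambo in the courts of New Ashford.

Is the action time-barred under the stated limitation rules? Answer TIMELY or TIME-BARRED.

TIME-BARRED

Because discovery on May 17, 2022 post-dates the April 8, 2020 act, accrual under the later-of rule falls on May 17, 2022.
Adding the 3 years base period to May 17, 2022 gives a deadline of May 17, 2025, before any tolling.
Because the pending related arbitration ran from January 8, 2025 to April 16, 2025, the deadline is extended by 98 days to August 23, 2025.
Because the pending criminal prosecution ran from July 1, 2025 to August 18, 2025, the deadline is extended by 48 days to October 10, 2025.
The other events in the timeline have no effect on the limitation period under the stated rules.
Delgado filed on December 25, 2025, after the October 10, 2025 deadline, so the action is time-barred.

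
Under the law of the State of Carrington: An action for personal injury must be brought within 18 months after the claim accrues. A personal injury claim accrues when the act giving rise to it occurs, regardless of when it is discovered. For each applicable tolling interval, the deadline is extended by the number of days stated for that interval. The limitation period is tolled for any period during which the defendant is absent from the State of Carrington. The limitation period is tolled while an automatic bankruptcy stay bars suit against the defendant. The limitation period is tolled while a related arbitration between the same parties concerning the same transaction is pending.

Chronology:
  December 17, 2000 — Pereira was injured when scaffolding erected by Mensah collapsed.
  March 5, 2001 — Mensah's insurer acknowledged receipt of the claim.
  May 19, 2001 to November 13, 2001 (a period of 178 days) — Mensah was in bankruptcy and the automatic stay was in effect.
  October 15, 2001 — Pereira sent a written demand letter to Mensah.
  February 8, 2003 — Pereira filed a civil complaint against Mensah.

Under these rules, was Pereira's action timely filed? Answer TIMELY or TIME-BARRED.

The claim accrued on December 17, 2000, the date of the act.
18 months from December 17, 2000 is June 17, 2002.
The automatic bankruptcy stay from May 19, 2001 to November 13, 2001 tolled the period for 178 days, extending the deadline to December 12, 2002.
The other events in the timeline have no effect on the limitation period under the stated rules.
The February 8, 2003 filing falls after the December 12, 2002 deadline; the claim is time-barred.

TIME-BARRED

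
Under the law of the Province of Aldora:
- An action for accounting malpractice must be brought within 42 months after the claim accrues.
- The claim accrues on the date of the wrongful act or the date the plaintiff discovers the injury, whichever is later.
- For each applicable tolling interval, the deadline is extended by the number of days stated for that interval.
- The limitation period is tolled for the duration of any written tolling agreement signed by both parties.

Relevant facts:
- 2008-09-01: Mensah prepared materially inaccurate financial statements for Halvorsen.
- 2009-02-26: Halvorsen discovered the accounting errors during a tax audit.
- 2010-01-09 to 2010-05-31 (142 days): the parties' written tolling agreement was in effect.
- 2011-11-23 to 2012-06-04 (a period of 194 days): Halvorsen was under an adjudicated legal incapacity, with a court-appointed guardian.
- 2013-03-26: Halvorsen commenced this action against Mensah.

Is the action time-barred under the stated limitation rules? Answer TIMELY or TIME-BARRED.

TIME-BARRED

Taking the later of the act (2008-09-01) and discovery (2009-02-26), the claim accrued on 2009-02-26.
42 months from 2009-02-26 is 2012-08-26.
Because the written tolling agreement ran from 2010-01-09 to 2010-05-31, the deadline is extended by 142 days to 2013-01-15.
Although the plaintiff's incapacity ran from 2011-11-23 to 2012-06-04, the stated rules do not make that a tolling event, so it is disregarded.
Halvorsen filed on 2013-03-26, after the 2013-01-15 deadline, so the action is time-barred.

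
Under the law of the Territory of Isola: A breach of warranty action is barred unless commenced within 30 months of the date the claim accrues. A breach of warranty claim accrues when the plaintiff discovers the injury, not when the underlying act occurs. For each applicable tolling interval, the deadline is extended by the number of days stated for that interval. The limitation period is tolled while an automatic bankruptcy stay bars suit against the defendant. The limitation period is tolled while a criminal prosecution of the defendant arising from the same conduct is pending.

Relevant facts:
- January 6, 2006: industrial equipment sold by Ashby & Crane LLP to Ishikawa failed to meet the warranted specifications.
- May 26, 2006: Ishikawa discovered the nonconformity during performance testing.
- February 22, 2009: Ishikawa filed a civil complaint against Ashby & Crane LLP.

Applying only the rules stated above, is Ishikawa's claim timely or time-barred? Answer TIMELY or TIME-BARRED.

The claim did not accrue until Ishikawa discovered the injury on May 26, 2006; the January 6, 2006 act date does not start the clock under the stated rule.
30 months from May 26, 2006 is November 26, 2008.
The February 22, 2009 filing falls after the November 26, 2008 deadline; the claim is time-barred.

TIME-BARRED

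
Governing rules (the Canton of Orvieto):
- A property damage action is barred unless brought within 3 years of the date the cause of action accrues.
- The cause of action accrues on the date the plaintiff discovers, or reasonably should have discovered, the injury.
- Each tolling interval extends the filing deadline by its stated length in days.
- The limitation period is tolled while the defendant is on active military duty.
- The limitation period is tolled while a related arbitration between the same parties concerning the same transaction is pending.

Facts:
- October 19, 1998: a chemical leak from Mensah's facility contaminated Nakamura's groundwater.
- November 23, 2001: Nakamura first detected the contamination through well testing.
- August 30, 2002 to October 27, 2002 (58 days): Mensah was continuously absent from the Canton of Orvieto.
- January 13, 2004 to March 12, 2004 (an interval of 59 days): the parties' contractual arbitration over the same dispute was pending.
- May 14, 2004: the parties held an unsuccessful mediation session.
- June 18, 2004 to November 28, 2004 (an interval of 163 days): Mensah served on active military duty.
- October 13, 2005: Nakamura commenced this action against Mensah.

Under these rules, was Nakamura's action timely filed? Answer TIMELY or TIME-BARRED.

The claim did not accrue until Nakamura discovered the injury on November 23, 2001; the October 19, 1998 act date does not start the clock under the stated rule.
The untolled deadline — 3 years after November 23, 2001 — is November 23, 2004.
The pending related arbitration from January 13, 2004 to March 12, 2004 tolled the period for 59 days, extending the deadline to January 21, 2005.
The period was tolled for 163 days by the defendant's active military service (June 18, 2004 to November 28, 2004), pushing the deadline to July 3, 2005.
No stated provision tolls the period for the defendant's absence, so the interval from August 30, 2002 to October 27, 2002 has no effect on the deadline.
The other events in the timeline have no effect on the limitation period under the stated rules.
Filing on October 13, 2005 missed the July 3, 2005 deadline — the action is time-barred.

TIME-BARRED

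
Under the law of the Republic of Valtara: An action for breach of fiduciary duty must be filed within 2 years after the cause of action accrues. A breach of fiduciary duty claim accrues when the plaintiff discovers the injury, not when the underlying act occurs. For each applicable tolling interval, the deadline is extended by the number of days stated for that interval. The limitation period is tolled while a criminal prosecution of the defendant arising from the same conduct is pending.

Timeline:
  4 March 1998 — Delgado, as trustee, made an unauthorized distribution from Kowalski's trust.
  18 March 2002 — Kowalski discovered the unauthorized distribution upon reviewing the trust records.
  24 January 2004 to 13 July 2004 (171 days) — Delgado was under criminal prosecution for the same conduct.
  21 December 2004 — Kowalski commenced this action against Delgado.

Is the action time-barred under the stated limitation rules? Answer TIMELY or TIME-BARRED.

TIME-BARRED

Under the discovery rule, the claim accrued on 18 March 2002, when Kowalski discovered the injury — not on the 4 March 1998 date of the underlying act.
2 years from 18 March 2002 is 18 March 2004.
Because the pending criminal prosecution ran from 24 January 2004 to 13 July 2004, the deadline is extended by 171 days to 5 September 2004.
The 21 December 2004 filing falls after the 5 September 2004 deadline; the claim is time-barred.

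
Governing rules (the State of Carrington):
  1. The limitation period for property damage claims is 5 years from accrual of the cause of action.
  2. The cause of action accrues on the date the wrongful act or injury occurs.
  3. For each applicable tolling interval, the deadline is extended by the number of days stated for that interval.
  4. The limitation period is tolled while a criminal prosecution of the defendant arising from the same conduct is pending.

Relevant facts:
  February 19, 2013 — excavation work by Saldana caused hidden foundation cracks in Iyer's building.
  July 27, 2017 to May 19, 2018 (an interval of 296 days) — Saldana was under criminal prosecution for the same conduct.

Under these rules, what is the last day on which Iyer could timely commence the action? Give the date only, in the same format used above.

December 12, 2018

The cause of action accrued on February 19, 2013, the date of the act.
5 years from February 19, 2013 is February 19, 2018.
The pending criminal prosecution from July 27, 2017 to May 19, 2018 tolled the period for 296 days, extending the deadline to December 12, 2018.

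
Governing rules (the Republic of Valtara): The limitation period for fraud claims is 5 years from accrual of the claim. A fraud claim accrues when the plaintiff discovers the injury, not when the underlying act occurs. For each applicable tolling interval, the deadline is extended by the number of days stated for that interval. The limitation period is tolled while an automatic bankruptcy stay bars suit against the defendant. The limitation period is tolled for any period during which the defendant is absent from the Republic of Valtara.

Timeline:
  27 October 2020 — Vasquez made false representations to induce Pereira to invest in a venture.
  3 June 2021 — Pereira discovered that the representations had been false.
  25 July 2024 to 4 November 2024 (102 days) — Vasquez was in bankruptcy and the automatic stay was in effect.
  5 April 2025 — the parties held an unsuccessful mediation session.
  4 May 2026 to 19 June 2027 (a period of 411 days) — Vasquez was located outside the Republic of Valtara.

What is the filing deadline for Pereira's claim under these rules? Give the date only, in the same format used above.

Accrual is tied to discovery, so the period began on 3 June 2021 rather than on 27 October 2020 when the act occurred.
5 years from 3 June 2021 is 3 June 2026.
Because the automatic bankruptcy stay ran from 25 July 2024 to 4 November 2024, the deadline is extended by 102 days to 13 September 2026.
The period was tolled for 411 days by the defendant's absence from the jurisdiction (4 May 2026 to 19 June 2027), pushing the deadline to 29 October 2027.
The other events in the timeline have no effect on the limitation period under the stated rules.

29 October 2027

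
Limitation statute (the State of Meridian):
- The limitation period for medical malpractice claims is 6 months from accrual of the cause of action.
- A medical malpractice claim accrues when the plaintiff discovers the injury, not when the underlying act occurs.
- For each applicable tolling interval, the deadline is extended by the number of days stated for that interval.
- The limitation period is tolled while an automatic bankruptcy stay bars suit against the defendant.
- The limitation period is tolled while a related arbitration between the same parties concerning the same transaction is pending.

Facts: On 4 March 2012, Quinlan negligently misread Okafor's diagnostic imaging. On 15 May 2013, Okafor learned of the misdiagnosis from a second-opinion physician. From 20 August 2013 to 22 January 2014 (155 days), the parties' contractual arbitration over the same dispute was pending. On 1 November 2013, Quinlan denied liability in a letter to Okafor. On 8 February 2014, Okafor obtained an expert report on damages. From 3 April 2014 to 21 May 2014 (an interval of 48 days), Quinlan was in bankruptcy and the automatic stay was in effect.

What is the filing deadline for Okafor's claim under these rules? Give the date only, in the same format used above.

Accrual is tied to discovery, so the period began on 15 May 2013 rather than on 4 March 2012 when the act occurred.
The untolled deadline — 6 months after 15 May 2013 — is 15 November 2013.
Because the pending related arbitration ran from 20 August 2013 to 22 January 2014, the deadline is extended by 155 days to 19 April 2014.
The period was tolled for 48 days by the automatic bankruptcy stay (3 April 2014 to 21 May 2014), pushing the deadline to 6 June 2014.
None of the other events listed affects the running of the period under the stated rules.

6 June 2014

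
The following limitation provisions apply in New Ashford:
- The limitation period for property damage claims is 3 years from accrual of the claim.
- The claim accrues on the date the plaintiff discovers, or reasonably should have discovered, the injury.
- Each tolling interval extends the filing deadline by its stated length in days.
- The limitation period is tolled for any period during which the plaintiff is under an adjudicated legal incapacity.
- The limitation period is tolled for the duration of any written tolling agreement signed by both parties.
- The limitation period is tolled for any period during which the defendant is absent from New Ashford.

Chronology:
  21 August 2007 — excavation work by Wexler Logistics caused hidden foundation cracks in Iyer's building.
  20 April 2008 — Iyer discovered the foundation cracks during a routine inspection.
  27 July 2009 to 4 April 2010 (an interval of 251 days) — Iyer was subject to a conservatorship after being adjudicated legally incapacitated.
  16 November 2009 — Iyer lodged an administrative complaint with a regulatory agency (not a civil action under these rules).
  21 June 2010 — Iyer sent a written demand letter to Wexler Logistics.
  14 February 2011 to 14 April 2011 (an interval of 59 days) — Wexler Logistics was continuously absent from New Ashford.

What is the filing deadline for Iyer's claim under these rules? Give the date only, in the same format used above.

24 February 2012

Under the discovery rule, the claim accrued on 20 April 2008, when Iyer discovered the injury — not on the 21 August 2007 date of the underlying act.
Adding the 3 years base period to 20 April 2008 gives a deadline of 20 April 2011, before any tolling.
The plaintiff's legal incapacity from 27 July 2009 to 4 April 2010 tolled the period for 251 days, extending the deadline to 27 December 2011.
Because the defendant's absence from the jurisdiction ran from 14 February 2011 to 14 April 2011, the deadline is extended by 59 days to 24 February 2012.
The other events in the timeline have no effect on the limitation period under the stated rules.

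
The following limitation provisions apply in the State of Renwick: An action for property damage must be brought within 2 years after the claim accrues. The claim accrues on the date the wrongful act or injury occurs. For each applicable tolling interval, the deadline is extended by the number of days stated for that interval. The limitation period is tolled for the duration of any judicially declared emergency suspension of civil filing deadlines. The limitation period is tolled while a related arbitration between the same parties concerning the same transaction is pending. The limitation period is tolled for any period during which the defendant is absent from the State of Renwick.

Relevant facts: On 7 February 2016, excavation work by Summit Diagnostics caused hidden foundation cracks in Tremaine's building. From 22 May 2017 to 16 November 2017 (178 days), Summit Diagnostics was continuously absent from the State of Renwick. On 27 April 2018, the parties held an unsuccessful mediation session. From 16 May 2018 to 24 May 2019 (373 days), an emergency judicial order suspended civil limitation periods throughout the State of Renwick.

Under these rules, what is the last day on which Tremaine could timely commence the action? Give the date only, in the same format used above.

The claim accrued on 7 February 2016, the date of the act.
2 years from 7 February 2016 is 7 February 2018.
Because the defendant's absence from the jurisdiction ran from 22 May 2017 to 16 November 2017, the deadline is extended by 178 days to 4 August 2018.
The period was tolled for 373 days by the emergency suspension of filing deadlines (16 May 2018 to 24 May 2019), pushing the deadline to 12 August 2019.
None of the other events listed affects the running of the period under the stated rules.

12 August 2019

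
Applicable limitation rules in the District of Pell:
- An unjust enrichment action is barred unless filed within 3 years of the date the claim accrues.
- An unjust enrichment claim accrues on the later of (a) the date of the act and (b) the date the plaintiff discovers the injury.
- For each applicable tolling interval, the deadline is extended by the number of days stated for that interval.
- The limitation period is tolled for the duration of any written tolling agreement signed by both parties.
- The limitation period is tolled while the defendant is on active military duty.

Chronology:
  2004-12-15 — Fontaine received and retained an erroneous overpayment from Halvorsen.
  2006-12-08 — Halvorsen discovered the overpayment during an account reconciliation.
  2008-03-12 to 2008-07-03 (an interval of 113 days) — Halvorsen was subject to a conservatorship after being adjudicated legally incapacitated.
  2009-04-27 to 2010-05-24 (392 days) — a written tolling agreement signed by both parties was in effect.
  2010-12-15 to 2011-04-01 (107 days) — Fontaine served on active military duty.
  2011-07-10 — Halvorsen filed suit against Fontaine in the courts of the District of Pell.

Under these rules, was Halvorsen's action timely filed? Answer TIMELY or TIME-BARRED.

The claim accrued on 2006-12-08 — the later of the 2004-12-15 act and the 2006-12-08 discovery.
3 years from 2006-12-08 is 2009-12-08.
The period was tolled for 392 days by the written tolling agreement (2009-04-27 to 2010-05-24), pushing the deadline to 2011-01-04.
The defendant's active military service from 2010-12-15 to 2011-04-01 tolled the period for 107 days, extending the deadline to 2011-04-21.
Although the plaintiff's incapacity ran from 2008-03-12 to 2008-07-03, the stated rules do not make that a tolling event, so it is disregarded.
Halvorsen filed on 2011-07-10, after the 2011-04-21 deadline, so the action is time-barred.

TIME-BARRED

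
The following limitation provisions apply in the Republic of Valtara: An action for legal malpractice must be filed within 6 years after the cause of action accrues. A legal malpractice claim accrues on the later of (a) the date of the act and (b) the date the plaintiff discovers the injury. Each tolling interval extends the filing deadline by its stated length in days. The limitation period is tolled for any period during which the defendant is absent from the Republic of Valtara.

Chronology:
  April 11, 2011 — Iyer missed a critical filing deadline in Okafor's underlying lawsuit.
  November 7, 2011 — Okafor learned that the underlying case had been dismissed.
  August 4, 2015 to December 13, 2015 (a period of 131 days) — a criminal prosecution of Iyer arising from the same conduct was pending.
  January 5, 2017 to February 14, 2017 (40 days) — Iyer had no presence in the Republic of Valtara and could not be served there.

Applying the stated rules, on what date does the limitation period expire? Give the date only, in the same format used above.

December 17, 2017

The claim accrued on November 7, 2011 — the later of the April 11, 2011 act and the November 7, 2011 discovery.
6 years from November 7, 2011 is November 7, 2017.
Because the defendant's absence from the jurisdiction ran from January 5, 2017 to February 14, 2017, the deadline is extended by 40 days to December 17, 2017.
No stated provision tolls the period for a criminal prosecution, so the interval from August 4, 2015 to December 13, 2015 has no effect on the deadline.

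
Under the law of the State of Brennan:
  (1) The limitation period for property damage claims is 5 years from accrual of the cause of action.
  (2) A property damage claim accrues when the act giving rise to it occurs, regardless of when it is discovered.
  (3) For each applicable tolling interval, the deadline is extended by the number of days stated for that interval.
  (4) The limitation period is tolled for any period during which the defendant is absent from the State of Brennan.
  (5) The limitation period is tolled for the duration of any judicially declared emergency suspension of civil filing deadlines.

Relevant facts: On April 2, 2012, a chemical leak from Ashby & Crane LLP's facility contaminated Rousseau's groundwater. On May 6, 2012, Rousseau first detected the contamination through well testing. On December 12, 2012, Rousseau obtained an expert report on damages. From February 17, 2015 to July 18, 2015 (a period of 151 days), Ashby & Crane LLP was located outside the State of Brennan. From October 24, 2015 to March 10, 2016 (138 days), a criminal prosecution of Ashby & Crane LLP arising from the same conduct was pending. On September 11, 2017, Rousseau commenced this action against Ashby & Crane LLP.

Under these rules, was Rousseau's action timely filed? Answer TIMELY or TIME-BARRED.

TIME-BARRED

Because the rule ties accrual to occurrence, the claim accrued on April 2, 2012, not on the May 6, 2012 discovery date.
5 years from April 2, 2012 is April 2, 2017.
Because the defendant's absence from the jurisdiction ran from February 17, 2015 to July 18, 2015, the deadline is extended by 151 days to August 31, 2017.
The pending criminal prosecution from October 24, 2015 to March 10, 2016 does not toll the period, because no stated rule makes a criminal prosecution a tolling event.
None of the other events listed affects the running of the period under the stated rules.
Rousseau filed on September 11, 2017, after the August 31, 2017 deadline, so the action is time-barred.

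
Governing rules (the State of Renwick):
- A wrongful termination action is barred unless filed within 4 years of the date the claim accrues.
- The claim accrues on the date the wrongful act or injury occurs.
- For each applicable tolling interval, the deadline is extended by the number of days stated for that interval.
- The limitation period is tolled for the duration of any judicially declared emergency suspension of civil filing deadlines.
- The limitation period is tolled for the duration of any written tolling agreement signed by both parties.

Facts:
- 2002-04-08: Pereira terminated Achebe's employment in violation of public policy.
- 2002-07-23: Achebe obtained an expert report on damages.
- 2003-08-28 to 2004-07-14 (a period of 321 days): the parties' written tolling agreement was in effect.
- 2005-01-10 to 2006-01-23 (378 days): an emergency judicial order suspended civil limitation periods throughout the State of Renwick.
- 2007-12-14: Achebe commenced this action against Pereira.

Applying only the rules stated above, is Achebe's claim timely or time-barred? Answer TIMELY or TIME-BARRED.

TIMELY

The claim accrued on 2002-04-08, the date of the act.
Adding the 4 years base period to 2002-04-08 gives a deadline of 2006-04-08, before any tolling.
The period was tolled for 321 days by the written tolling agreement (2003-08-28 to 2004-07-14), pushing the deadline to 2007-02-23.
Because the emergency suspension of filing deadlines ran from 2005-01-10 to 2006-01-23, the deadline is extended by 378 days to 2008-03-07.
The other events in the timeline have no effect on the limitation period under the stated rules.
The 2007-12-14 filing precedes the 2008-03-07 deadline; the claim is timely.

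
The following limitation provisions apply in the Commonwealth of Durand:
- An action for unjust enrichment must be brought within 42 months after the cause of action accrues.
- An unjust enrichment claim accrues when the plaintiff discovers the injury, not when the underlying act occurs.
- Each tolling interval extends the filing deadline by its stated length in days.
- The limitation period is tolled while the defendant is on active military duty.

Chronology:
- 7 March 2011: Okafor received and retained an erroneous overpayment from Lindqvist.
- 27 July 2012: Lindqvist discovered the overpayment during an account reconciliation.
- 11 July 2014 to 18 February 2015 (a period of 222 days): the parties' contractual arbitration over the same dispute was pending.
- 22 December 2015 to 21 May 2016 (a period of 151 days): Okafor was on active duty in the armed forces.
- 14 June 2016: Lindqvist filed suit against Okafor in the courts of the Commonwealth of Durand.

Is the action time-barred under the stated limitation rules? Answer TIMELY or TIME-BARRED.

Under the discovery rule, the claim accrued on 27 July 2012, when Lindqvist discovered the injury — not on the 7 March 2011 date of the underlying act.
Adding the 42 months base period to 27 July 2012 gives a deadline of 27 January 2016, before any tolling.
The period was tolled for 151 days by the defendant's active military service (22 December 2015 to 21 May 2016), pushing the deadline to 26 June 2016.
No stated provision tolls the period for a pending arbitration, so the interval from 11 July 2014 to 18 February 2015 has no effect on the deadline.
The 14 June 2016 filing precedes the 26 June 2016 deadline; the claim is timely.

TIMELY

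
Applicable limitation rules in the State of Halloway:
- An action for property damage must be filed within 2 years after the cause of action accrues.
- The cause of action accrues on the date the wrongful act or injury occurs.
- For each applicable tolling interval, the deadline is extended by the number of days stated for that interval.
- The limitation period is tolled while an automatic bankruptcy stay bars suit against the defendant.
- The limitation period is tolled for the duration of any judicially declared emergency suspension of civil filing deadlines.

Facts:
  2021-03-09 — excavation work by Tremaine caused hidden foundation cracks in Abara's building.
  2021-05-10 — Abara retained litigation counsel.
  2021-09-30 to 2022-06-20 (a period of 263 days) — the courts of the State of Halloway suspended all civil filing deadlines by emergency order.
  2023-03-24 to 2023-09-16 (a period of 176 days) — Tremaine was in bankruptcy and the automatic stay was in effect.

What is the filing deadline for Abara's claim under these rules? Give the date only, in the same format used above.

2024-05-21

The claim accrued on 2021-03-09, when the wrongful act occurred.
2 years from 2021-03-09 is 2023-03-09.
The emergency suspension of filing deadlines from 2021-09-30 to 2022-06-20 tolled the period for 263 days, extending the deadline to 2023-11-27.
The automatic bankruptcy stay from 2023-03-24 to 2023-09-16 tolled the period for 176 days, extending the deadline to 2024-05-21.
None of the other events listed affects the running of the period under the stated rules.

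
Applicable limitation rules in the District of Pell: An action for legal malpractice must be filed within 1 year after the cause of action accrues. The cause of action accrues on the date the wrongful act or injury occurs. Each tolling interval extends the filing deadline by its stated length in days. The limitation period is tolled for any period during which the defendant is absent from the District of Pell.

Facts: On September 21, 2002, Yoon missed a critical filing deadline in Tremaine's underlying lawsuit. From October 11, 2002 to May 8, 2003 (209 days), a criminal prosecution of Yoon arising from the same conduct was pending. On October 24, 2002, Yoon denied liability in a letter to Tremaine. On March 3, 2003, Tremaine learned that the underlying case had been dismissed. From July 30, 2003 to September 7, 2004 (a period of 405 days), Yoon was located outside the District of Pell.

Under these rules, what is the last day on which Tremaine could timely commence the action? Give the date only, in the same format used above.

October 30, 2004

Accrual is governed by the date of the act, so the period began to run on September 21, 2002; the later discovery on March 3, 2003 is irrelevant under the stated rule.
The untolled deadline — 1 year after September 21, 2002 — is September 21, 2003.
Because the defendant's absence from the jurisdiction ran from July 30, 2003 to September 7, 2004, the deadline is extended by 405 days to October 30, 2004.
The pending criminal prosecution from October 11, 2002 to May 8, 2003 does not toll the period, because no stated rule makes a criminal prosecution a tolling event.
None of the other events listed affects the running of the period under the stated rules.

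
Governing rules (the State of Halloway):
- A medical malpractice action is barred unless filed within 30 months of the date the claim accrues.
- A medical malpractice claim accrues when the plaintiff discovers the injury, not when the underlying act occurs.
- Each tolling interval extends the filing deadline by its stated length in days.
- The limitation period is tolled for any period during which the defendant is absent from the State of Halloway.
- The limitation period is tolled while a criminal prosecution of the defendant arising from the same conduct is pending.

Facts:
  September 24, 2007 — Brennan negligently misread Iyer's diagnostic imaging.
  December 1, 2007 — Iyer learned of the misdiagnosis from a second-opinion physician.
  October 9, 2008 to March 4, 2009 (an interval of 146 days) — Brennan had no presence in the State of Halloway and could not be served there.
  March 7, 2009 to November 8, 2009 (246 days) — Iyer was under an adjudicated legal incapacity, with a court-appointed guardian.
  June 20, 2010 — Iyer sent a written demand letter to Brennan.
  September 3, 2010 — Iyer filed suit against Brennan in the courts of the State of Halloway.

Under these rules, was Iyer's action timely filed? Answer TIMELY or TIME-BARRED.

Under the discovery rule, the claim accrued on December 1, 2007, when Iyer discovered the injury — not on the September 24, 2007 date of the underlying act.
30 months from December 1, 2007 is June 1, 2010.
The defendant's absence from the jurisdiction from October 9, 2008 to March 4, 2009 tolled the period for 146 days, extending the deadline to October 25, 2010.
Although the plaintiff's incapacity ran from March 7, 2009 to November 8, 2009, the stated rules do not make that a tolling event, so it is disregarded.
None of the other events listed affects the running of the period under the stated rules.
Iyer filed on September 3, 2010, before the October 25, 2010 deadline, so the action is timely.

TIMELY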